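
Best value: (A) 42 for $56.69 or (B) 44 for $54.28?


Deal A: $56.69/42 = $1.3498/unit
Deal B: $54.28/44 = $1.2336/unit
B is cheaper per unit
= Deal B

Deal B


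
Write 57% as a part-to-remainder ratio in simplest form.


57% means 57 parts out of 100; remainder = 43
Part : remainder = 57:43
GCD = 1
= 57:43

57:43


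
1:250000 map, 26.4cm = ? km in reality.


Real distance = map distance × scale
= 26.4cm × 250000
= 6600000 cm = 66000.0 m
= 66.000 km

66.000 km


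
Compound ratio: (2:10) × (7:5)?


Compound ratio = (2×7) : (10×5)
= 14:50
GCD = 2
= 7:25

7:25


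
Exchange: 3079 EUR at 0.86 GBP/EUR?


Amount × rate = 3079 × 0.86
= 2647.94 GBP

2647.94 GBP


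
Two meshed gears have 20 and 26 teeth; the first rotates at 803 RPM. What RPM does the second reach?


Gear ratio = 20:26 = 10:13
RPM_B = RPM_A × (teeth_A / teeth_B)
= 803 × (20/26)
= 617.7 RPM

617.7 RPM


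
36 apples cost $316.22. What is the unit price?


Unit rate = total / quantity
= 316.22 / 36
= $8.78 per unit

$8.78 per unit


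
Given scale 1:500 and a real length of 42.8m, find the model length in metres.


Model size = real / scale
= 42.8 / 500
= 0.0856 m

0.0856 m


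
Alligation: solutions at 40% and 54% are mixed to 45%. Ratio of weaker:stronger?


Let x parts of 40% mix with y parts of 54%.
40x + 54y = 45(x + y)
40x + 54y = 45x + 45y
x(40 - 45) = y(45 - 54)
x/y = (54 - 45)/(45 - 40) = 9/5
Simplify: 9:5
= 9:5

9:5


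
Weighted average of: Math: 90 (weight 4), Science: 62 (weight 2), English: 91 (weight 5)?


Numerator = 90×4 + 62×2 + 91×5
= 360 + 124 + 455
= 939
Total weight = 11
Weighted avg = 939/11
= 85.36

85.36


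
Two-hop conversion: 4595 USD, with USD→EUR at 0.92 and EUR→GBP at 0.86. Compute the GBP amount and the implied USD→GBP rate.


Step 1: 4595 USD × 0.92 = 4227.40 EUR
Step 2: 4227.40 EUR × 0.86 = 3635.56 GBP
Implied rate USD→GBP = 0.92 × 0.86 = 0.7912
= 3635.56 GBP; implied rate 0.7912 GBP/USD

3635.56 GBP; implied rate 0.7912 GBP/USD


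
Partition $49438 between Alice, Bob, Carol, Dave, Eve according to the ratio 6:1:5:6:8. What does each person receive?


Total parts = 6 + 1 + 5 + 6 + 8 = 26
Alice: 49438 × 6/26 = 11408.77
Bob: 49438 × 1/26 = 1901.46
Carol: 49438 × 5/26 = 9507.31
Dave: 49438 × 6/26 = 11408.77
Eve: 49438 × 8/26 = 15211.69
= Alice: $11408.77, Bob: $1901.46, Carol: $9507.31, Dave: $11408.77, Eve: $15211.69

Alice: $11408.77, Bob: $1901.46, Carol: $9507.31, Dave: $11408.77, Eve: $15211.69


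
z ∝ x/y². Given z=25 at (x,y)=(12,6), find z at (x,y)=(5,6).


z = k·x/y²
Solve for k using the known point: k = z·y²/x = 25×36/12 = 900/12 = 75.0000
Now evaluate at x=5, y=6:
z = k × 5 / 36 = (900 × 5) / (12 × 36) = 4500/432
≈ 10.4167

10.4167


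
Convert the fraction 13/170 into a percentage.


Percentage = (part / whole) × 100
= (13 / 170) × 100
≈ 7.65%

7.65%


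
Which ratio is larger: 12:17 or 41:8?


12/17 = 0.7059
41/8 = 5.1250
0.7059 < 5.1250, so 12:17 is less
= 41:8

41:8


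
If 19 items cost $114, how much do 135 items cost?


Direct proportion: y/x = constant
k = 114/19 = 6.0000
y₂ = k × 135 = 114 × 135 / 19 = 15390/19
= 810.00

810.00


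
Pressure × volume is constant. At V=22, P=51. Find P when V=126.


Inverse proportion: x × y = constant
k = 22 × 51 = 1122
y₂ = k / 126 = 1122 / 126
= 8.90

8.90


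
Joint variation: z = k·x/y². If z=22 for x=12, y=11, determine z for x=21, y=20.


z = k·x/y²
Solve for k using the known point: k = z·y²/x = 22×121/12 = 2662/12 ≈ 221.8333
Now evaluate at x=21, y=20:
z = k × 21 / 400 = (2662 × 21) / (12 × 400) = 55902/4800
≈ 11.6463

11.6463


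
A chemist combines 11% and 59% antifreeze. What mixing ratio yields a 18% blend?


Let x parts of 11% mix with y parts of 59%.
11x + 59y = 18(x + y)
11x + 59y = 18x + 18y
x(11 - 18) = y(18 - 59)
x/y = (59 - 18)/(18 - 11) = 41/7
Simplify: 41:7
= 41:7

41:7


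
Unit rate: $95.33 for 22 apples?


Unit rate = total / quantity
= 95.33 / 22
= $4.33 per unit

$4.33 per unit


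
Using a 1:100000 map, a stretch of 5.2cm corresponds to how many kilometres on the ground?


Real distance = map distance × scale
= 5.2cm × 100000
= 520000 cm = 5200.0 m
= 5.200 km

5.200 km


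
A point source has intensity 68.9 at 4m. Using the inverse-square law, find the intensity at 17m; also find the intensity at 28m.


I₁d₁² = I₂d₂²
I at 17m = 68.9 × (4/17)² = 68.9 × 16/289 = 1102.4/289 ≈ 3.8145
I at 28m = 68.9 × (4/28)² = 68.9 × 16/784 = 1102.4/784 ≈ 1.4061
= 3.8145 and 1.4061

3.8145 and 1.4061


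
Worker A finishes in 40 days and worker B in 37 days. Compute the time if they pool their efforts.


Rate of A = 1/40 per day
Rate of B = 1/37 per day
Combined rate = 1/40 + 1/37 = 77/1480 ≈ 0.0520 per day
Days = 1 / combined rate = 1480/77
≈ 19.22 days

19.22 days


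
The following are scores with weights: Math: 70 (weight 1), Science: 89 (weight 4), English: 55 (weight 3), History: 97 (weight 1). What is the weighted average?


Numerator = 70×1 + 89×4 + 55×3 + 97×1
= 70 + 356 + 165 + 97
= 688
Total weight = 9
Weighted avg = 688/9
= 76.44

76.44


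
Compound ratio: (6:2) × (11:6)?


Compound ratio = (6×11) : (2×6)
= 66:12
GCD = 6
= 11:2

11:2


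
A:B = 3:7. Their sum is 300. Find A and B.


Let A = 3k, B = 7k.
3k + 7k = 300
10k = 300 → k = 300/10 = 30
A = 3×30 = 90, B = 7×30 = 210
= A = 90, B = 210

A = 90, B = 210


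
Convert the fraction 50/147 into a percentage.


Percentage = (part / whole) × 100
= (50 / 147) × 100
≈ 34.01%

34.01%


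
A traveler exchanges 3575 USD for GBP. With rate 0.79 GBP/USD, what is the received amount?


Amount × rate = 3575 × 0.79
= 2824.25 GBP

2824.25 GBP


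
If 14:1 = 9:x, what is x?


Cross multiply: 14 × x = 1 × 9
14x = 9
x = 9 / 14
= 0.64

0.64


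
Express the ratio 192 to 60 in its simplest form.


GCD(192, 60) = 12
192/12 : 60/12
= 16:5

16:5


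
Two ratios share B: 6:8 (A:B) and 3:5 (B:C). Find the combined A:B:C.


Match B: multiply A:B by 3 → 18:24
Multiply B:C by 8 → 24:40
Combined: 18:24:40
GCD = 2
= 9:12:20

9:12:20


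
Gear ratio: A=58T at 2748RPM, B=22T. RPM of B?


Gear ratio = 58:22 = 29:11
RPM_B = RPM_A × (teeth_A / teeth_B)
= 2748 × (58/22)
= 7244.7 RPM

7244.7 RPM


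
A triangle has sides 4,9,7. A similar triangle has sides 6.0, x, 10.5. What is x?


Scale factor = 6.0/4 = 1.5
Missing side = 9 × 1.5
= 13.5

13.5


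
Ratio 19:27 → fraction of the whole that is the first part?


Total parts = 19 + 27 = 46
First part: 19/46 = 19/46
= 19/46

19/46


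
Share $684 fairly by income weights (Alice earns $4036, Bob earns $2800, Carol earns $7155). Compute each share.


Total income = 4036 + 2800 + 7155 = $13991
Alice: $684 × 4036/13991 = $197.31
Bob: $684 × 2800/13991 = $136.89
Carol: $684 × 7155/13991 = $349.80
= Alice: $197.31, Bob: $136.89, Carol: $349.80

Alice: $197.31, Bob: $136.89, Carol: $349.80


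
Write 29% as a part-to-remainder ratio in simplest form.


29% means 29 parts out of 100; remainder = 71
Part : remainder = 29:71
GCD = 1
= 29:71

29:71


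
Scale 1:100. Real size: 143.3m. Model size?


Model size = real / scale
= 143.3 / 100
= 1.4330 m

1.4330 m


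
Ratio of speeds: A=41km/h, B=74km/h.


Ratio = 41:74
GCD = 1
Simplified = 41:74
Time ratio (same distance) = 74:41
Speed ratio = 41:74

41:74


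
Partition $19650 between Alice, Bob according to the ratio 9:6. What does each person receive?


Total parts = 9 + 6 = 15
Alice: 19650 × 9/15 = 11790.00
Bob: 19650 × 6/15 = 7860.00
= Alice: $11790.00, Bob: $7860.00

Alice: $11790.00, Bob: $7860.00


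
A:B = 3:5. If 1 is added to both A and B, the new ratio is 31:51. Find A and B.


Let A = 3k, B = 5k.
(3k + 1) / (5k + 1) = 31/51
Cross-multiply: 51(3k + 1) = 31(5k + 1)
153k + 51 = 155k + 31
153k - 155k = 31 - 51
-2k = -20
k = -20/-2 = 10
A = 3×10 = 30, B = 5×10 = 50
= A = 30, B = 50

A = 30, B = 50


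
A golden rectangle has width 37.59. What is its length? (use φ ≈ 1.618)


φ = (1 + √5) / 2 ≈ 1.618
Length = width × φ = 37.59 × 1.618 = 60.82062
≈ 60.82

60.82


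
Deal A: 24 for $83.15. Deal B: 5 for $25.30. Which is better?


Deal A: $83.15/24 = $3.4646/unit
Deal B: $25.30/5 = $5.0600/unit
A is cheaper per unit
= Deal A

Deal A


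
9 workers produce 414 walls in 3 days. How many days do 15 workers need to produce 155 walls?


Days ∝ work / workers, so d₂ = d₁ × (m₁/m₂) × (w₂/w₁)
Workers factor (inverse): 9/15 = 0.6000
Work factor (direct): 155/414 ≈ 0.3744
d₂ = 3 × 9/15 × 155/414 = (3 × 9 × 155) / (15 × 414) = 4185/6210
≈ 0.67 days

0.67 days


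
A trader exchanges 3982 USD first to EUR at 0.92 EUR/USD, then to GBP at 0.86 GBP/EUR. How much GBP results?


Step 1: 3982 USD × 0.92 = 3663.44 EUR
Step 2: 3663.44 EUR × 0.86 = 3150.56 GBP
Implied rate USD→GBP = 0.92 × 0.86 = 0.7912
= 3150.56 GBP

3150.56 GBP


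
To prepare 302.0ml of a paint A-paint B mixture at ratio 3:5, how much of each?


Total parts = 3 + 5 = 8
paint A: 302.0 × 3/8 = 113.3ml
paint B: 302.0 × 5/8 = 188.8ml
= 113.3ml and 188.8ml

113.3ml and 188.8ml


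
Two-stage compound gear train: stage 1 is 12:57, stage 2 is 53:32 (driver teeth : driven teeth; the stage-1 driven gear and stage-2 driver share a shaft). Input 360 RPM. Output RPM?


Stage 1: RPM_B = RPM_A × t_A/t_B = 360 × 12/57 = 4320/57 ≈ 75.79
B and C share a shaft → RPM_C = RPM_B
Stage 2: RPM_D = RPM_C × t_C/t_D = RPM_A × (t_A×t_C)/(t_B×t_D)
Overall ratio = (12×53)/(57×32) = 636/1824
RPM_D = 360 × 636/1824 = 228960/1824
≈ 125.53 RPM

125.53 RPM


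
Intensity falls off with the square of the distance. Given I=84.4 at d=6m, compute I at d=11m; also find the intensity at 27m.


I₁d₁² = I₂d₂²
I at 11m = 84.4 × (6/11)² = 84.4 × 36/121 = 3038.4/121 ≈ 25.1107
I at 27m = 84.4 × (6/27)² = 84.4 × 36/729 = 3038.4/729 ≈ 4.1679
= 25.1107 and 4.1679

25.1107 and 4.1679


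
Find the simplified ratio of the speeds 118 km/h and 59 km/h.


Ratio = 118:59
GCD = 59
Simplified = 2:1
Time ratio (same distance) = 1:2
Speed ratio = 2:1

2:1


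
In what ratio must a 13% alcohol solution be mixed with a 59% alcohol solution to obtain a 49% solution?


Let x parts of 13% mix with y parts of 59%.
13x + 59y = 49(x + y)
13x + 59y = 49x + 49y
x(13 - 49) = y(49 - 59)
x/y = (59 - 49)/(49 - 13) = 10/36
Simplify: 5:18
= 5:18

5:18


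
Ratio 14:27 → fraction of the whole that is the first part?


Total parts = 14 + 27 = 41
First part: 14/41 = 14/41
= 14/41

14/41


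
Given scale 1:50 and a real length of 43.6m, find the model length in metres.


Model size = real / scale
= 43.6 / 50
= 0.8720 m

0.8720 m


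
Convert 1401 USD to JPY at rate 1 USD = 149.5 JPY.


Amount × rate = 1401 × 149.5
= 209449.50 JPY

209449.50 JPY


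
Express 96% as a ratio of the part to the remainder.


96% means 96 parts out of 100; remainder = 4
Part : remainder = 96:4
GCD = 4
= 24:1

24:1


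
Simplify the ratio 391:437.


GCD(391, 437) = 23
391/23 : 437/23
= 17:19

17:19


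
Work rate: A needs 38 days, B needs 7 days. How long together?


Rate of A = 1/38 per day
Rate of B = 1/7 per day
Combined rate = 1/38 + 1/7 = 45/266 ≈ 0.1692 per day
Days = 1 / combined rate = 266/45
≈ 5.91 days

5.91 days


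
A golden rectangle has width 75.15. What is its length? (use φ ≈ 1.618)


φ = (1 + √5) / 2 ≈ 1.618
Length = width × φ = 75.15 × 1.618 = 121.5927
≈ 121.59

121.59


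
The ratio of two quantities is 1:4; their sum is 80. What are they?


Let A = 1k, B = 4k.
1k + 4k = 80
5k = 80 → k = 80/5 = 16
A = 1×16 = 16, B = 4×16 = 64
= A = 16, B = 64

A = 16, B = 64


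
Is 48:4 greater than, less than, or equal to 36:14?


48/4 = 12.0000
36/14 = 2.5714
12.0000 > 2.5714, so 48:4 is greater
= greater than

greater than


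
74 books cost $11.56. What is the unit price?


Unit rate = total / quantity
= 11.56 / 74
= $0.16 per unit

$0.16 per unit


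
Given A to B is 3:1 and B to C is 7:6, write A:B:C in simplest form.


Match B: multiply A:B by 7 → 21:7
Multiply B:C by 1 → 7:6
Combined: 21:7:6
GCD = 1
= 21:7:6

21:7:6


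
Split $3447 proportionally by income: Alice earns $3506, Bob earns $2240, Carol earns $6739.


Total income = 3506 + 2240 + 6739 = $12485
Alice: $3447 × 3506/12485 = $967.98
Bob: $3447 × 2240/12485 = $618.44
Carol: $3447 × 6739/12485 = $1860.58
= Alice: $967.98, Bob: $618.44, Carol: $1860.58

Alice: $967.98, Bob: $618.44, Carol: $1860.58


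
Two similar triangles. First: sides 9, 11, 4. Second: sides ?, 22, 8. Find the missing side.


Scale factor = 22/11 = 2
Missing side = 9 × 2
= 18.0

18.0


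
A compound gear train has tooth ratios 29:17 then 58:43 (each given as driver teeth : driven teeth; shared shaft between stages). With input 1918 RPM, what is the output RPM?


Stage 1: RPM_B = RPM_A × t_A/t_B = 1918 × 29/17 = 55622/17 ≈ 3271.88
B and C share a shaft → RPM_C = RPM_B
Stage 2: RPM_D = RPM_C × t_C/t_D = RPM_A × (t_A×t_C)/(t_B×t_D)
Overall ratio = (29×58)/(17×43) = 1682/731
RPM_D = 1918 × 1682/731 = 3226076/731
≈ 4413.24 RPM

4413.24 RPM


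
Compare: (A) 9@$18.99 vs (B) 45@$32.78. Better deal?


Deal A: $18.99/9 = $2.1100/unit
Deal B: $32.78/45 = $0.7284/unit
B is cheaper per unit
= Deal B

Deal B


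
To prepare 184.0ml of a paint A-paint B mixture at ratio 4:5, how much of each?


Total parts = 4 + 5 = 9
paint A: 184.0 × 4/9 = 81.8ml
paint B: 184.0 × 5/9 = 102.2ml
= 81.8ml and 102.2ml

81.8ml and 102.2ml


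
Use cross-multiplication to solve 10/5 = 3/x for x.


Cross multiply: 10 × x = 5 × 3
10x = 15
x = 15 / 10
= 1.50

1.50


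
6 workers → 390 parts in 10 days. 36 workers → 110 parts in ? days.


Days ∝ work / workers, so d₂ = d₁ × (m₁/m₂) × (w₂/w₁)
Workers factor (inverse): 6/36 ≈ 0.1667
Work factor (direct): 110/390 ≈ 0.2821
d₂ = 10 × 6/36 × 110/390 = (10 × 6 × 110) / (36 × 390) = 6600/14040
≈ 0.47 days

0.47 days


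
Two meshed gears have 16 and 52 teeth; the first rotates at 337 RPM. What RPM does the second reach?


Gear ratio = 16:52 = 4:13
RPM_B = RPM_A × (teeth_A / teeth_B)
= 337 × (16/52)
= 103.7 RPM

103.7 RPM


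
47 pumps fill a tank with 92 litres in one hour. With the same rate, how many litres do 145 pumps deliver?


Direct proportion: y/x = constant
k = 92/47 ≈ 1.9574
y₂ = k × 145 = 92 × 145 / 47 = 13340/47
≈ 283.83

283.83


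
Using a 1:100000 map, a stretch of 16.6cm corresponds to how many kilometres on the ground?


Real distance = map distance × scale
= 16.6cm × 100000
= 1660000 cm = 16600.0 m
= 16.600 km

16.600 km


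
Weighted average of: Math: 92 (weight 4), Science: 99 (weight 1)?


Numerator = 92×4 + 99×1
= 368 + 99
= 467
Total weight = 5
Weighted avg = 467/5
= 93.40

93.40


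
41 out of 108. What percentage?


Percentage = (part / whole) × 100
= (41 / 108) × 100
≈ 37.96%

37.96%


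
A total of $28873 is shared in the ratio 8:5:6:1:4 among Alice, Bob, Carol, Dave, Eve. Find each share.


Total parts = 8 + 5 + 6 + 1 + 4 = 24
Alice: 28873 × 8/24 = 9624.33
Bob: 28873 × 5/24 = 6015.21
Carol: 28873 × 6/24 = 7218.25
Dave: 28873 × 1/24 = 1203.04
Eve: 28873 × 4/24 = 4812.17
= Alice: $9624.33, Bob: $6015.21, Carol: $7218.25, Dave: $1203.04, Eve: $4812.17

Alice: $9624.33, Bob: $6015.21, Carol: $7218.25, Dave: $1203.04, Eve: $4812.17


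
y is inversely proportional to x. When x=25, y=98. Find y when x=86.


Inverse proportion: x × y = constant
k = 25 × 98 = 2450
y₂ = k / 86 = 2450 / 86
= 28.49

28.49


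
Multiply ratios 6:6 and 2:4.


Compound ratio = (6×2) : (6×4)
= 12:24
GCD = 12
= 1:2

1:2


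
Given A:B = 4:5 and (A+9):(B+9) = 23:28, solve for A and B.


Let A = 4k, B = 5k.
(4k + 9) / (5k + 9) = 23/28
Cross-multiply: 28(4k + 9) = 23(5k + 9)
112k + 252 = 115k + 207
112k - 115k = 207 - 252
-3k = -45
k = -45/-3 = 15
A = 4×15 = 60, B = 5×15 = 75
= A = 60, B = 75

A = 60, B = 75


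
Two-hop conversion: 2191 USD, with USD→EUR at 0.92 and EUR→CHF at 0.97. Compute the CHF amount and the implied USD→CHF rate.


Step 1: 2191 USD × 0.92 = 2015.72 EUR
Step 2: 2015.72 EUR × 0.97 = 1955.25 CHF
Implied rate USD→CHF = 0.92 × 0.97 = 0.8924
= 1955.25 CHF; implied rate 0.8924 CHF/USD

1955.25 CHF; implied rate 0.8924 CHF/USD


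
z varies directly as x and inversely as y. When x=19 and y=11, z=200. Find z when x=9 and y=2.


z = k·x/y
Solve for k using the known point: k = z·y/x = 200×11/19 = 2200/19 ≈ 115.7895
Now evaluate at x=9, y=2:
z = k × 9 / 2 = (2200 × 9) / (19 × 2) = 19800/38
≈ 521.0526

521.0526


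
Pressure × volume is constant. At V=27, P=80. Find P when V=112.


Inverse proportion: x × y = constant
k = 27 × 80 = 2160
y₂ = k / 112 = 2160 / 112
= 19.29

19.29


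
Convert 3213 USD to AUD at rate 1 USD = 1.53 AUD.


Amount × rate = 3213 × 1.53
= 4915.89 AUD

4915.89 AUD


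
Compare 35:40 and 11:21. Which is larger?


35/40 = 0.8750
11/21 = 0.5238
0.8750 > 0.5238, so 35:40 is greater
= 35:40

35:40


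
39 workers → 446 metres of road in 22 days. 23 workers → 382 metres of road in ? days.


Days ∝ work / workers, so d₂ = d₁ × (m₁/m₂) × (w₂/w₁)
Workers factor (inverse): 39/23 ≈ 1.6957
Work factor (direct): 382/446 ≈ 0.8565
d₂ = 22 × 39/23 × 382/446 = (22 × 39 × 382) / (23 × 446) = 327756/10258
≈ 31.95 days

31.95 days


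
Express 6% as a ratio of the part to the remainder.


6% means 6 parts out of 100; remainder = 94
Part : remainder = 6:94
GCD = 2
= 3:47

3:47


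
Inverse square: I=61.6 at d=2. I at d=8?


I₁d₁² = I₂d₂²
I₂ = I₁ × (d₁/d₂)²
= 61.6 × (2/8)²
= 61.6 × 4/64
= 246.4/64
= 3.8500

3.8500


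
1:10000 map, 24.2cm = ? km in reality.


Real distance = map distance × scale
= 24.2cm × 10000
= 242000 cm = 2420.0 m
= 2.420 km

2.420 km


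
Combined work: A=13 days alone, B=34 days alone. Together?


Rate of A = 1/13 per day
Rate of B = 1/34 per day
Combined rate = 1/13 + 1/34 = 47/442 ≈ 0.1063 per day
Days = 1 / combined rate = 442/47
≈ 9.40 days

9.40 days


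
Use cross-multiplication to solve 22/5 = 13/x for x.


Cross multiply: 22 × x = 5 × 13
22x = 65
x = 65 / 22
= 2.95

2.95


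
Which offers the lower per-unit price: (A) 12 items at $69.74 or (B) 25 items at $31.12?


Deal A: $69.74/12 = $5.8117/unit
Deal B: $31.12/25 = $1.2448/unit
B is cheaper per unit
= Deal B

Deal B


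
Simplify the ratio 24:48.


GCD(24, 48) = 24
24/24 : 48/24
= 1:2

1:2


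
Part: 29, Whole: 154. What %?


Percentage = (part / whole) × 100
= (29 / 154) × 100
≈ 18.83%

18.83%


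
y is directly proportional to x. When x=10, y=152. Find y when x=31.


Direct proportion: y/x = constant
k = 152/10 = 15.2000
y₂ = k × 31 = 152 × 31 / 10 = 4712/10
= 471.20

471.20


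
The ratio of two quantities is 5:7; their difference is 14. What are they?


Let A = 5k, B = 7k.
7k - 5k = 14
2k = 14 → k = 14/2 = 7
A = 5×7 = 35, B = 7×7 = 49
= A = 35, B = 49

A = 35, B = 49


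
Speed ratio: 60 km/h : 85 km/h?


Ratio = 60:85
GCD = 5
Simplified = 12:17
Time ratio (same distance) = 17:12
Speed ratio = 12:17

12:17


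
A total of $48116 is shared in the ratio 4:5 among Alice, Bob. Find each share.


Total parts = 4 + 5 = 9
Alice: 48116 × 4/9 = 21384.89
Bob: 48116 × 5/9 = 26731.11
= Alice: $21384.89, Bob: $26731.11

Alice: $21384.89, Bob: $26731.11


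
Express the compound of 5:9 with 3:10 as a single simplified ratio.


Compound ratio = (5×3) : (9×10)
= 15:90
GCD = 15
= 1:6

1:6


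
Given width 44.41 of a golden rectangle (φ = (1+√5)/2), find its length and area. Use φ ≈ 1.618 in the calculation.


φ = (1 + √5) / 2 ≈ 1.618
Length = width × φ = 44.41 × 1.618 = 71.85538
≈ 71.86
Area = width × length = 44.41 × 71.85538 = 3191.0974258 ≈ 3191.10
= Length: 71.86, Area: 3191.10

Length: 71.86, Area: 3191.10


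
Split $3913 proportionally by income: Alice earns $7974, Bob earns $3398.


Total income = 7974 + 3398 = $11372
Alice: $3913 × 7974/11372 = $2743.78
Bob: $3913 × 3398/11372 = $1169.22
= Alice: $2743.78, Bob: $1169.22

Alice: $2743.78, Bob: $1169.22


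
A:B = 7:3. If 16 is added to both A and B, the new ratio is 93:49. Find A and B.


Let A = 7k, B = 3k.
(7k + 16) / (3k + 16) = 93/49
Cross-multiply: 49(7k + 16) = 93(3k + 16)
343k + 784 = 279k + 1488
343k - 279k = 1488 - 784
64k = 704
k = 704/64 = 11
A = 7×11 = 77, B = 3×11 = 33
= A = 77, B = 33

A = 77, B = 33


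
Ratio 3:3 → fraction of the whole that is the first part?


Total parts = 3 + 3 = 6
First part: 3/6 = 1/2
= 1/2

1/2


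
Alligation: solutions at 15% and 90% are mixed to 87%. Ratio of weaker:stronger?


Let x parts of 15% mix with y parts of 90%.
15x + 90y = 87(x + y)
15x + 90y = 87x + 87y
x(15 - 87) = y(87 - 90)
x/y = (90 - 87)/(87 - 15) = 3/72
Simplify: 1:24
= 1:24

1:24


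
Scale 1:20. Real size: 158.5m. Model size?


Model size = real / scale
= 158.5 / 20
= 7.9250 m

7.9250 m


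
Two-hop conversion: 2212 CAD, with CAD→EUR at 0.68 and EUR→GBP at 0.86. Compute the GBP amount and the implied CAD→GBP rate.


Step 1: 2212 CAD × 0.68 = 1504.16 EUR
Step 2: 1504.16 EUR × 0.86 = 1293.58 GBP
Implied rate CAD→GBP = 0.68 × 0.86 = 0.5848
= 1293.58 GBP; implied rate 0.5848 GBP/CAD

1293.58 GBP; implied rate 0.5848 GBP/CAD


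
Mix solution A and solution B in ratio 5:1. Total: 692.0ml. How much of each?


Total parts = 5 + 1 = 6
solution A: 692.0 × 5/6 = 576.7ml
solution B: 692.0 × 1/6 = 115.3ml
= 576.7ml and 115.3ml

576.7ml and 115.3ml


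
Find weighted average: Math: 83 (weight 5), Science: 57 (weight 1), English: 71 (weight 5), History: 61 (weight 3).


Numerator = 83×5 + 57×1 + 71×5 + 61×3
= 415 + 57 + 355 + 183
= 1010
Total weight = 14
Weighted avg = 1010/14
= 72.14

72.14


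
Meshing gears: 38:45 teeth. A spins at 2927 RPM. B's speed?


Gear ratio = 38:45 = 38:45
RPM_B = RPM_A × (teeth_A / teeth_B)
= 2927 × (38/45)
= 2471.7 RPM

2471.7 RPM


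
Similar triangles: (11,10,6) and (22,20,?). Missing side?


Scale factor = 22/11 = 2
Missing side = 6 × 2
= 12.0

12.0


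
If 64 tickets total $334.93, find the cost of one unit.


Unit rate = total / quantity
= 334.93 / 64
= $5.23 per unit

$5.23 per unit


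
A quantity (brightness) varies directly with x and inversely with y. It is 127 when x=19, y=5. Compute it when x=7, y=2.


z = k·x/y
Solve for k using the known point: k = z·y/x = 127×5/19 = 635/19 ≈ 33.4211
Now evaluate at x=7, y=2:
z = k × 7 / 2 = (635 × 7) / (19 × 2) = 4445/38
≈ 116.9737

116.9737


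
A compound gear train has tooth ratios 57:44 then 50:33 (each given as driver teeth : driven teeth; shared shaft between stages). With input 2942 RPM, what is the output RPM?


Stage 1: RPM_B = RPM_A × t_A/t_B = 2942 × 57/44 = 167694/44 ≈ 3811.23
B and C share a shaft → RPM_C = RPM_B
Stage 2: RPM_D = RPM_C × t_C/t_D = RPM_A × (t_A×t_C)/(t_B×t_D)
Overall ratio = (57×50)/(44×33) = 2850/1452
RPM_D = 2942 × 2850/1452 = 8384700/1452
≈ 5774.59 RPM

5774.59 RPM


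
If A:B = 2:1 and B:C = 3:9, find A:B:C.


Match B: multiply A:B by 3 → 6:3
Multiply B:C by 1 → 3:9
Combined: 6:3:9
GCD = 3
= 2:1:3

2:1:3


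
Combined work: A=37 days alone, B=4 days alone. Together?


Rate of A = 1/37 per day
Rate of B = 1/4 per day
Combined rate = 1/37 + 1/4 = 41/148 ≈ 0.2770 per day
Days = 1 / combined rate = 148/41
≈ 3.61 days

3.61 days


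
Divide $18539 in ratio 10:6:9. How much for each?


Total parts = 10 + 6 + 9 = 25
Part 1: 18539 × 10/25 = 7415.60
Part 2: 18539 × 6/25 = 4449.36
Part 3: 18539 × 9/25 = 6674.04
= Part 1: $7415.60, Part 2: $4449.36, Part 3: $6674.04

Part 1: $7415.60, Part 2: $4449.36, Part 3: $6674.04


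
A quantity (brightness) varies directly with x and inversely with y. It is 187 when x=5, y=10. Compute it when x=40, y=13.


z = k·x/y
Solve for k using the known point: k = z·y/x = 187×10/5 = 1870/5 = 374.0000
Now evaluate at x=40, y=13:
z = k × 40 / 13 = (1870 × 40) / (5 × 13) = 74800/65
≈ 1150.7692

1150.7692


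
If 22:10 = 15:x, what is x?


Cross multiply: 22 × x = 10 × 15
22x = 150
x = 150 / 22
= 6.82

6.82


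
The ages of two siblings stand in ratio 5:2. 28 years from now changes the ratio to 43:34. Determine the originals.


Let A = 5k, B = 2k.
(5k + 28) / (2k + 28) = 43/34
Cross-multiply: 34(5k + 28) = 43(2k + 28)
170k + 952 = 86k + 1204
170k - 86k = 1204 - 952
84k = 252
k = 252/84 = 3
A = 5×3 = 15, B = 2×3 = 6
= A = 15, B = 6

A = 15, B = 6


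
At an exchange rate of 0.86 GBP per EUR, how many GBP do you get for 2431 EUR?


Amount × rate = 2431 × 0.86
= 2090.66 GBP

2090.66 GBP


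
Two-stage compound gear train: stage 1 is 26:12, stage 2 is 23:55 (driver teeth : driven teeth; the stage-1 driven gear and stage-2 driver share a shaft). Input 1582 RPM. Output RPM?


Stage 1: RPM_B = RPM_A × t_A/t_B = 1582 × 26/12 = 41132/12 ≈ 3427.67
B and C share a shaft → RPM_C = RPM_B
Stage 2: RPM_D = RPM_C × t_C/t_D = RPM_A × (t_A×t_C)/(t_B×t_D)
Overall ratio = (26×23)/(12×55) = 598/660
RPM_D = 1582 × 598/660 = 946036/660
≈ 1433.39 RPM

1433.39 RPM


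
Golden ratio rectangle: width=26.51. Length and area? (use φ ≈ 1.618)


φ = (1 + √5) / 2 ≈ 1.618
Length = width × φ = 26.51 × 1.618 = 42.89318
≈ 42.89
Area = width × length = 26.51 × 42.89318 = 1137.0982018 ≈ 1137.10
= Length: 42.89, Area: 1137.10

Length: 42.89, Area: 1137.10


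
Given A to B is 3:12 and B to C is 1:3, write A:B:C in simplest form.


Match B: multiply A:B by 1 → 3:12
Multiply B:C by 12 → 12:36
Combined: 3:12:36
GCD = 3
= 1:4:12

1:4:12


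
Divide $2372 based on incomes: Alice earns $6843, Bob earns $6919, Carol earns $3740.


Total income = 6843 + 6919 + 3740 = $17502
Alice: $2372 × 6843/17502 = $927.41
Bob: $2372 × 6919/17502 = $937.71
Carol: $2372 × 3740/17502 = $506.87
= Alice: $927.41, Bob: $937.71, Carol: $506.87

Alice: $927.41, Bob: $937.71, Carol: $506.87


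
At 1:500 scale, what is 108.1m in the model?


Model size = real / scale
= 108.1 / 500
= 0.2162 m

0.2162 m


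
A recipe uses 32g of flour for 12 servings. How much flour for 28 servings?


Direct proportion: y/x = constant
k = 32/12 ≈ 2.6667
y₂ = k × 28 = 32 × 28 / 12 = 896/12
≈ 74.67

74.67


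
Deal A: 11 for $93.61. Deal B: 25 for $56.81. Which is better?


Deal A: $93.61/11 = $8.5100/unit
Deal B: $56.81/25 = $2.2724/unit
B is cheaper per unit
= Deal B

Deal B


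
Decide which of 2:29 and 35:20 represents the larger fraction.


2/29 = 0.0690
35/20 = 1.7500
0.0690 < 1.7500, so 2:29 is less
= 35:20

35:20


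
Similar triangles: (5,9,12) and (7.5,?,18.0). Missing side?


Scale factor = 7.5/5 = 1.5
Missing side = 9 × 1.5
= 13.5

13.5


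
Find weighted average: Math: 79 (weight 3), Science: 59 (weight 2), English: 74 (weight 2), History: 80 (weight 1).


Numerator = 79×3 + 59×2 + 74×2 + 80×1
= 237 + 118 + 148 + 80
= 583
Total weight = 8
Weighted avg = 583/8
= 72.88

72.88


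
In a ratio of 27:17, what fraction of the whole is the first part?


Total parts = 27 + 17 = 44
First part: 27/44 = 27/44
= 27/44

27/44


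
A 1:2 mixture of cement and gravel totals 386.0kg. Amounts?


Total parts = 1 + 2 = 3
cement: 386.0 × 1/3 = 128.7kg
gravel: 386.0 × 2/3 = 257.3kg
= 128.7kg and 257.3kg

128.7kg and 257.3kg


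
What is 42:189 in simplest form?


GCD(42, 189) = 21
42/21 : 189/21
= 2:9

2:9


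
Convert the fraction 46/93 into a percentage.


Percentage = (part / whole) × 100
= (46 / 93) × 100
≈ 49.46%

49.46%


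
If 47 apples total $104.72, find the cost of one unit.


Unit rate = total / quantity
= 104.72 / 47
= $2.23 per unit

$2.23 per unit


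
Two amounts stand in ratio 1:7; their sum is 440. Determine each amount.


Let A = 1k, B = 7k.
1k + 7k = 440
8k = 440 → k = 440/8 = 55
A = 1×55 = 55, B = 7×55 = 385
= A = 55, B = 385

A = 55, B = 385


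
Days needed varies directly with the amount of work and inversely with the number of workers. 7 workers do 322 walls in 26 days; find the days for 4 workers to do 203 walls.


Days ∝ work / workers, so d₂ = d₁ × (m₁/m₂) × (w₂/w₁)
Workers factor (inverse): 7/4 = 1.7500
Work factor (direct): 203/322 ≈ 0.6304
d₂ = 26 × 7/4 × 203/322 = (26 × 7 × 203) / (4 × 322) = 36946/1288
≈ 28.68 days

28.68 days


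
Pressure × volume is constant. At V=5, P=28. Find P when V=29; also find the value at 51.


Inverse proportion: x × y = constant
k = 5 × 28 = 140
At x=29: k/29 = 4.83
At x=51: k/51 = 2.75
= 4.83 and 2.75

4.83 and 2.75


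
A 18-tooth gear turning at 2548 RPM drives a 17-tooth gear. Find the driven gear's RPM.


Gear ratio = 18:17 = 18:17
RPM_B = RPM_A × (teeth_A / teeth_B)
= 2548 × (18/17)
= 2697.9 RPM

2697.9 RPM


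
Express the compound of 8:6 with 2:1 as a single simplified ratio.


Compound ratio = (8×2) : (6×1)
= 16:6
GCD = 2
= 8:3

8:3


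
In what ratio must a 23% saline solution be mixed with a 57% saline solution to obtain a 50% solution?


Let x parts of 23% mix with y parts of 57%.
23x + 57y = 50(x + y)
23x + 57y = 50x + 50y
x(23 - 50) = y(50 - 57)
x/y = (57 - 50)/(50 - 23) = 7/27
Simplify: 7:27
= 7:27

7:27


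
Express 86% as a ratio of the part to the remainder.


86% means 86 parts out of 100; remainder = 14
Part : remainder = 86:14
GCD = 2
= 43:7

43:7


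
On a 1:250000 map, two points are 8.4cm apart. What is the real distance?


Real distance = map distance × scale
= 8.4cm × 250000
= 2100000 cm = 21000.0 m
= 21.000 km

21.000 km


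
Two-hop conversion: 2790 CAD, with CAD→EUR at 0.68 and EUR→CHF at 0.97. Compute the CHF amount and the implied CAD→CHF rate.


Step 1: 2790 CAD × 0.68 = 1897.20 EUR
Step 2: 1897.20 EUR × 0.97 = 1840.28 CHF
Implied rate CAD→CHF = 0.68 × 0.97 = 0.6596
= 1840.28 CHF; implied rate 0.6596 CHF/CAD

1840.28 CHF; implied rate 0.6596 CHF/CAD


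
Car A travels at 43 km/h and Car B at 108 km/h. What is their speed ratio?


Ratio = 43:108
GCD = 1
Simplified = 43:108
Time ratio (same distance) = 108:43
Speed ratio = 43:108

43:108


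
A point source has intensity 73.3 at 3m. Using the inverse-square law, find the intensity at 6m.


I₁d₁² = I₂d₂²
I₂ = I₁ × (d₁/d₂)²
= 73.3 × (3/6)²
= 73.3 × 9/36
= 659.7/36
= 18.3250

18.3250


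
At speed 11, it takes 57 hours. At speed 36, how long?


Inverse proportion: x × y = constant
k = 11 × 57 = 627
y₂ = k / 36 = 627 / 36
= 17.42

17.42


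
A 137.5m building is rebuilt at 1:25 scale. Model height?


Model size = real / scale
= 137.5 / 25
= 5.5000 m

5.5000 m


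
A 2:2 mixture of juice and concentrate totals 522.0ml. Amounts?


Total parts = 2 + 2 = 4
juice: 522.0 × 2/4 = 261.0ml
concentrate: 522.0 × 2/4 = 261.0ml
= 261.0ml and 261.0ml

261.0ml and 261.0ml


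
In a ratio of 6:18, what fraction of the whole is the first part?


Total parts = 6 + 18 = 24
First part: 6/24 = 1/4
= 1/4

1/4


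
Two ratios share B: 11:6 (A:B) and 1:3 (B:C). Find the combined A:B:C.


Match B: multiply A:B by 1 → 11:6
Multiply B:C by 6 → 6:18
Combined: 11:6:18
GCD = 1
= 11:6:18

11:6:18


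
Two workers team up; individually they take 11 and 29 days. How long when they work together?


Rate of A = 1/11 per day
Rate of B = 1/29 per day
Combined rate = 1/11 + 1/29 = 40/319 ≈ 0.1254 per day
Days = 1 / combined rate = 319/40
≈ 7.98 days

7.98 days


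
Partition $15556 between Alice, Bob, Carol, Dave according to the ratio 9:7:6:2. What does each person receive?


Total parts = 9 + 7 + 6 + 2 = 24
Alice: 15556 × 9/24 = 5833.50
Bob: 15556 × 7/24 = 4537.17
Carol: 15556 × 6/24 = 3889.00
Dave: 15556 × 2/24 = 1296.33
= Alice: $5833.50, Bob: $4537.17, Carol: $3889.00, Dave: $1296.33

Alice: $5833.50, Bob: $4537.17, Carol: $3889.00, Dave: $1296.33


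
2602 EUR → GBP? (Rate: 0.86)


Amount × rate = 2602 × 0.86
= 2237.72 GBP

2237.72 GBP


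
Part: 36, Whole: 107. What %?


Percentage = (part / whole) × 100
= (36 / 107) × 100
≈ 33.64%

33.64%


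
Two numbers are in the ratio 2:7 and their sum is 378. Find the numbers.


Let A = 2k, B = 7k.
2k + 7k = 378
9k = 378 → k = 378/9 = 42
A = 2×42 = 84, B = 7×42 = 294
= A = 84, B = 294

A = 84, B = 294


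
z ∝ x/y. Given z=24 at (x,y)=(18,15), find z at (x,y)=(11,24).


z = k·x/y
Solve for k using the known point: k = z·y/x = 24×15/18 = 360/18 = 20.0000
Now evaluate at x=11, y=24:
z = k × 11 / 24 = (360 × 11) / (18 × 24) = 3960/432
≈ 9.1667

9.1667


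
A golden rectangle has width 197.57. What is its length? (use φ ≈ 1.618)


φ = (1 + √5) / 2 ≈ 1.618
Length = width × φ = 197.57 × 1.618 = 319.66826
≈ 319.67

319.67


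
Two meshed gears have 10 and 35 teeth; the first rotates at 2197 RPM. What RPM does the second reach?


Gear ratio = 10:35 = 2:7
RPM_B = RPM_A × (teeth_A / teeth_B)
= 2197 × (10/35)
= 627.7 RPM

627.7 RPM


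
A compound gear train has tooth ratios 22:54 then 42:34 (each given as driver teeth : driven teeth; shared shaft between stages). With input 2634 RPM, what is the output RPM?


Stage 1: RPM_B = RPM_A × t_A/t_B = 2634 × 22/54 = 57948/54 ≈ 1073.11
B and C share a shaft → RPM_C = RPM_B
Stage 2: RPM_D = RPM_C × t_C/t_D = RPM_A × (t_A×t_C)/(t_B×t_D)
Overall ratio = (22×42)/(54×34) = 924/1836
RPM_D = 2634 × 924/1836 = 2433816/1836
≈ 1325.61 RPM

1325.61 RPM


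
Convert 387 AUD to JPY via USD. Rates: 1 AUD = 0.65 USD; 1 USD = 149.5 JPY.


Step 1: 387 AUD × 0.65 = 251.55 USD
Step 2: 251.55 USD × 149.5 = 37606.73 JPY
Implied rate AUD→JPY = 0.65 × 149.5 = 97.1750
= 37606.73 JPY

37606.73 JPY


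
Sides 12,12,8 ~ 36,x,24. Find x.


Scale factor = 36/12 = 3
Missing side = 12 × 3
= 36.0

36.0


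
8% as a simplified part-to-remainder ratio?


8% means 8 parts out of 100; remainder = 92
Part : remainder = 8:92
GCD = 4
= 2:23

2:23


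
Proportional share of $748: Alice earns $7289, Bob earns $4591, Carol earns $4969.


Total income = 7289 + 4591 + 4969 = $16849
Alice: $748 × 7289/16849 = $323.59
Bob: $748 × 4591/16849 = $203.81
Carol: $748 × 4969/16849 = $220.60
= Alice: $323.59, Bob: $203.81, Carol: $220.60

Alice: $323.59, Bob: $203.81, Carol: $220.60


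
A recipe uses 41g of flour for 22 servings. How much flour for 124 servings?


Direct proportion: y/x = constant
k = 41/22 ≈ 1.8636
y₂ = k × 124 = 41 × 124 / 22 = 5084/22
≈ 231.09

231.09


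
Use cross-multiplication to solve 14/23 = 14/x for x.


Cross multiply: 14 × x = 23 × 14
14x = 322
x = 322 / 14
= 23.00

23.00


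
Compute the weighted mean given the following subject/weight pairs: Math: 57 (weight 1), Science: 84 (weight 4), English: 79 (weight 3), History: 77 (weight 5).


Numerator = 57×1 + 84×4 + 79×3 + 77×5
= 57 + 336 + 237 + 385
= 1015
Total weight = 13
Weighted avg = 1015/13
= 78.08

78.08


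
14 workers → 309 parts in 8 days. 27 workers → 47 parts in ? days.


Days ∝ work / workers, so d₂ = d₁ × (m₁/m₂) × (w₂/w₁)
Workers factor (inverse): 14/27 ≈ 0.5185
Work factor (direct): 47/309 ≈ 0.1521
d₂ = 8 × 14/27 × 47/309 = (8 × 14 × 47) / (27 × 309) = 5264/8343
≈ 0.63 days

0.63 days


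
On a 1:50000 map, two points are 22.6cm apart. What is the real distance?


Real distance = map distance × scale
= 22.6cm × 50000
= 1130000 cm = 11300.0 m
= 11.300 km

11.300 km


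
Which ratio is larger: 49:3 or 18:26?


49/3 = 16.3333
18/26 = 0.6923
16.3333 > 0.6923, so 49:3 is greater
= 49:3

49:3


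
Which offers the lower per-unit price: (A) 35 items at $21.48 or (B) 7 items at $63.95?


Deal A: $21.48/35 = $0.6137/unit
Deal B: $63.95/7 = $9.1357/unit
A is cheaper per unit
= Deal A

Deal A


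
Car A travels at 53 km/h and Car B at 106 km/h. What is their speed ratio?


Ratio = 53:106
GCD = 53
Simplified = 1:2
Time ratio (same distance) = 2:1
Speed ratio = 1:2

1:2


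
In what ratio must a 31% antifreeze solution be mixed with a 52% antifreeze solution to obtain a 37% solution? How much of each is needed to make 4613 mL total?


Let x parts of 31% mix with y parts of 52%.
31x + 52y = 37(x + y)
31x + 52y = 37x + 37y
x(31 - 37) = y(37 - 52)
x/y = (52 - 37)/(37 - 31) = 15/6
Simplify: 5:2
Total parts = 7; one part = 4613/7 = 659.00 mL
31% solution: 5×659.00 = 3295.00 mL
52% solution: 2×659.00 = 1318.00 mL
= ratio 5:2; 3295.00 mL and 1318.00 mL

ratio 5:2; 3295.00 mL and 1318.00 mL


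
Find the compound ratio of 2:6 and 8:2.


Compound ratio = (2×8) : (6×2)
= 16:12
GCD = 4
= 4:3

4:3


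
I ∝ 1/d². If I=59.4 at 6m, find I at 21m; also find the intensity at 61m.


I₁d₁² = I₂d₂²
I at 21m = 59.4 × (6/21)² = 59.4 × 36/441 = 2138.4/441 ≈ 4.8490
I at 61m = 59.4 × (6/61)² = 59.4 × 36/3721 = 2138.4/3721 ≈ 0.5747
= 4.8490 and 0.5747

4.8490 and 0.5747


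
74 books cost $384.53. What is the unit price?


Unit rate = total / quantity
= 384.53 / 74
= $5.20 per unit

$5.20 per unit


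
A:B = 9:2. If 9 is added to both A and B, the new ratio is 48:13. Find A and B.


Let A = 9k, B = 2k.
(9k + 9) / (2k + 9) = 48/13
Cross-multiply: 13(9k + 9) = 48(2k + 9)
117k + 117 = 96k + 432
117k - 96k = 432 - 117
21k = 315
k = 315/21 = 15
A = 9×15 = 135, B = 2×15 = 30
= A = 135, B = 30

A = 135, B = 30


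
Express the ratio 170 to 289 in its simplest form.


GCD(170, 289) = 17
170/17 : 289/17
= 10:17

10:17


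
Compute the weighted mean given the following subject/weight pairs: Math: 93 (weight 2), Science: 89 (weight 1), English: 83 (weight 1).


Numerator = 93×2 + 89×1 + 83×1
= 186 + 89 + 83
= 358
Total weight = 4
Weighted avg = 358/4
= 89.50

89.50


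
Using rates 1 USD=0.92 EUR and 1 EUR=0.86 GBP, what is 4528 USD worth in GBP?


Step 1: 4528 USD × 0.92 = 4165.76 EUR
Step 2: 4165.76 EUR × 0.86 = 3582.55 GBP
Implied rate USD→GBP = 0.92 × 0.86 = 0.7912
= 3582.55 GBP

3582.55 GBP


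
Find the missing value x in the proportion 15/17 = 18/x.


Cross multiply: 15 × x = 17 × 18
15x = 306
x = 306 / 15
= 20.40

20.40


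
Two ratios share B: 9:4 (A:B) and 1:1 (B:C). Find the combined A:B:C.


Match B: multiply A:B by 1 → 9:4
Multiply B:C by 4 → 4:4
Combined: 9:4:4
GCD = 1
= 9:4:4

9:4:4


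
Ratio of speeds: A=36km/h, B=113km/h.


Ratio = 36:113
GCD = 1
Simplified = 36:113
Time ratio (same distance) = 113:36
Speed ratio = 36:113

36:113


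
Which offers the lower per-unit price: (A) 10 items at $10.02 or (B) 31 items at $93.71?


Deal A: $10.02/10 = $1.0020/unit
Deal B: $93.71/31 = $3.0229/unit
A is cheaper per unit
= Deal A

Deal A


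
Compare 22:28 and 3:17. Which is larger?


22/28 = 0.7857
3/17 = 0.1765
0.7857 > 0.1765, so 22:28 is greater
= 22:28

22:28


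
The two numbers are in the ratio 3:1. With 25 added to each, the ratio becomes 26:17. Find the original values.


Let A = 3k, B = 1k.
(3k + 25) / (1k + 25) = 26/17
Cross-multiply: 17(3k + 25) = 26(1k + 25)
51k + 425 = 26k + 650
51k - 26k = 650 - 425
25k = 225
k = 225/25 = 9
A = 3×9 = 27, B = 1×9 = 9
= A = 27, B = 9

A = 27, B = 9


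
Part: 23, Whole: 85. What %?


Percentage = (part / whole) × 100
= (23 / 85) × 100
≈ 27.06%

27.06%
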